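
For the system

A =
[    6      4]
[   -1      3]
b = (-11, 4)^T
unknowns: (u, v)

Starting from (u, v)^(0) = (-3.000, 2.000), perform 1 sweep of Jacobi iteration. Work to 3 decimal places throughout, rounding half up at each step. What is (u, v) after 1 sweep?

Iteration 1:
  u = (-11 - (4)·2.000) / (6) = -3.167
  v = (4 - (-1)·-3.000) / (3) = 0.333

(-3.167, 0.333)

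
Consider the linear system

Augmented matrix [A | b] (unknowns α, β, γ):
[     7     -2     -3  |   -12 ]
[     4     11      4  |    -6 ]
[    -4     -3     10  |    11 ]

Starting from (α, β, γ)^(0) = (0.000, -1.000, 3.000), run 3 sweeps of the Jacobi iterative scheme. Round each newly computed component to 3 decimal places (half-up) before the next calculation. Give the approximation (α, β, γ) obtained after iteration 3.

Iteration 1:
  α = (-12 - (-2)·-1.000 - (-3)·3.000) / (7) = -0.714
  β = (-6 - (4)·0.000 - (4)·3.000) / (11) = -1.636
  γ = (11 - (-4)·0.000 - (-3)·-1.000) / (10) = 0.800
Iteration 2:
  α = (-12 - (-2)·-1.636 - (-3)·0.800) / (7) = -1.839
  β = (-6 - (4)·-0.714 - (4)·0.800) / (11) = -0.577
  γ = (11 - (-4)·-0.714 - (-3)·-1.636) / (10) = 0.324
Iteration 3:
  α = (-12 - (-2)·-0.577 - (-3)·0.324) / (7) = -1.740
  β = (-6 - (4)·-1.839 - (4)·0.324) / (11) = 0.005
  γ = (11 - (-4)·-1.839 - (-3)·-0.577) / (10) = 0.191

(-1.740, 0.005, 0.191)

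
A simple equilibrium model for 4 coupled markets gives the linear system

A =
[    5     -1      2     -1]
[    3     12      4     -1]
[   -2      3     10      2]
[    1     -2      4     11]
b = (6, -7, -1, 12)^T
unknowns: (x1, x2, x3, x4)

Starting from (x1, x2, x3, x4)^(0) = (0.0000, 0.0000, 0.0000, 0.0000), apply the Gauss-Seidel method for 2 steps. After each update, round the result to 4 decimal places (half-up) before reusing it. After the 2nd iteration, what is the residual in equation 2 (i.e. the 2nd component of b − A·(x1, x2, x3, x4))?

Iteration 1:
  x1 = (6 - (-1)·0.0000 - (2)·0.0000 - (-1)·0.0000) / (5) = 1.2000
  x2 = (-7 - (3)·1.2000 - (4)·0.0000 - (-1)·0.0000) / (12) = -0.8833
  x3 = (-1 - (-2)·1.2000 - (3)·-0.8833 - (2)·0.0000) / (10) = 0.4050
  x4 = (12 - (1)·1.2000 - (-2)·-0.8833 - (4)·0.4050) / (11) = 0.6739
Iteration 2:
  x1 = (6 - (-1)·-0.8833 - (2)·0.4050 - (-1)·0.6739) / (5) = 0.9961
  x2 = (-7 - (3)·0.9961 - (4)·0.4050 - (-1)·0.6739) / (12) = -0.9112
  x3 = (-1 - (-2)·0.9961 - (3)·-0.9112 - (2)·0.6739) / (10) = 0.2378
  x4 = (12 - (1)·0.9961 - (-2)·-0.9112 - (4)·0.2378) / (11) = 0.7482
Residual b − A·x = (0.3809, 0.7431, -0.1486, 0.0001)

0.7431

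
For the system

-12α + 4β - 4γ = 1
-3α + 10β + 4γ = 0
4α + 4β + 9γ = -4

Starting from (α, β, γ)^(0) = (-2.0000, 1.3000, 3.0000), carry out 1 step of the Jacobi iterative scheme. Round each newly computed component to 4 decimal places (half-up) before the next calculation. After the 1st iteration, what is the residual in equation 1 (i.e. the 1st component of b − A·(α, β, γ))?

-0.1332

Iteration 1:
  α = (1 - (4)·1.3000 - (-4)·3.0000) / (-12) = -0.6500
  β = (0 - (-3)·-2.0000 - (4)·3.0000) / (10) = -1.8000
  γ = (-4 - (4)·-2.0000 - (4)·1.3000) / (9) = -0.1333
Residual b − A·x = (-0.1332, 16.5832, 6.9997)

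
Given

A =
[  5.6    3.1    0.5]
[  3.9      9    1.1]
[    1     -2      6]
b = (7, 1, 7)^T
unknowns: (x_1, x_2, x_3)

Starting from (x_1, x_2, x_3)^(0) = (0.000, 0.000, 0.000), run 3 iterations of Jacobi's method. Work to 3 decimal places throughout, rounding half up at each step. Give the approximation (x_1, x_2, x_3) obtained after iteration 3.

Iteration 1:
  x_1 = (7 - (3.1)·0.000 - (0.5)·0.000) / (5.6) = 1.250
  x_2 = (1 - (3.9)·0.000 - (1.1)·0.000) / (9) = 0.111
  x_3 = (7 - (1)·0.000 - (-2)·0.000) / (6) = 1.167
Iteration 2:
  x_1 = (7 - (3.1)·0.111 - (0.5)·1.167) / (5.6) = 1.084
  x_2 = (1 - (3.9)·1.250 - (1.1)·1.167) / (9) = -0.573
  x_3 = (7 - (1)·1.250 - (-2)·0.111) / (6) = 0.995
Iteration 3:
  x_1 = (7 - (3.1)·-0.573 - (0.5)·0.995) / (5.6) = 1.478
  x_2 = (1 - (3.9)·1.084 - (1.1)·0.995) / (9) = -0.480
  x_3 = (7 - (1)·1.084 - (-2)·-0.573) / (6) = 0.795

(1.478, -0.480, 0.795)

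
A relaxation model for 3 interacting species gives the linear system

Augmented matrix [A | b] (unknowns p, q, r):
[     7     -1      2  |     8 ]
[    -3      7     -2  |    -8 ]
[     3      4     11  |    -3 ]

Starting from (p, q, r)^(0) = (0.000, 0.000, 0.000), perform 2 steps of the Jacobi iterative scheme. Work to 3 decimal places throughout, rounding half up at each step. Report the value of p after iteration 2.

1.058

Iteration 1:
  p = (8 - (-1)·0.000 - (2)·0.000) / (7) = 1.143
  q = (-8 - (-3)·0.000 - (-2)·0.000) / (7) = -1.143
  r = (-3 - (3)·0.000 - (4)·0.000) / (11) = -0.273
Iteration 2:
  p = (8 - (-1)·-1.143 - (2)·-0.273) / (7) = 1.058
  q = (-8 - (-3)·1.143 - (-2)·-0.273) / (7) = -0.731
  r = (-3 - (3)·1.143 - (4)·-1.143) / (11) = -0.169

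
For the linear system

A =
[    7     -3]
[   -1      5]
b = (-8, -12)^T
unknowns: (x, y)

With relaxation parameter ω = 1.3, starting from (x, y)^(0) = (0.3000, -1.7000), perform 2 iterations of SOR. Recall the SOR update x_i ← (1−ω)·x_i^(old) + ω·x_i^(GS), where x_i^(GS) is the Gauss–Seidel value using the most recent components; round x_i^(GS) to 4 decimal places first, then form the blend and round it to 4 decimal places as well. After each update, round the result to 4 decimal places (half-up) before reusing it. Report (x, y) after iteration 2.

Iteration 1:
  x: GS value = (-8 - (-3)·-1.7000) / (7) = -1.8714;  x ← (1−ω)·0.3000 + ω·-1.8714 = -2.5228
  y: GS value = (-12 - (-1)·-2.5228) / (5) = -2.9046;  y ← (1−ω)·-1.7000 + ω·-2.9046 = -3.2660
Iteration 2:
  x: GS value = (-8 - (-3)·-3.2660) / (7) = -2.5426;  x ← (1−ω)·-2.5228 + ω·-2.5426 = -2.5485
  y: GS value = (-12 - (-1)·-2.5485) / (5) = -2.9097;  y ← (1−ω)·-3.2660 + ω·-2.9097 = -2.8028

(-2.5485, -2.8028)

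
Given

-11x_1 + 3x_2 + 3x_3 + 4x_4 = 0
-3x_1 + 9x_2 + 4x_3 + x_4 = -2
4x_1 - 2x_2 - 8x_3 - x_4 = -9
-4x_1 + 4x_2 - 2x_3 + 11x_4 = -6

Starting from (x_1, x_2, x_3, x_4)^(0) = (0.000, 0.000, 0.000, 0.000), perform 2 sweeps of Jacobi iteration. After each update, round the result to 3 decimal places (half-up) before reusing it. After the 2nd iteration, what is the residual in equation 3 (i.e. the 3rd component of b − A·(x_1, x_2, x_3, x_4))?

-0.784

Iteration 1:
  x_1 = (0 - (3)·0.000 - (3)·0.000 - (4)·0.000) / (-11) = 0.000
  x_2 = (-2 - (-3)·0.000 - (4)·0.000 - (1)·0.000) / (9) = -0.222
  x_3 = (-9 - (4)·0.000 - (-2)·0.000 - (-1)·0.000) / (-8) = 1.125
  x_4 = (-6 - (-4)·0.000 - (4)·0.000 - (-2)·0.000) / (11) = -0.545
Iteration 2:
  x_1 = (0 - (3)·-0.222 - (3)·1.125 - (4)·-0.545) / (-11) = 0.048
  x_2 = (-2 - (-3)·0.000 - (4)·1.125 - (1)·-0.545) / (9) = -0.662
  x_3 = (-9 - (4)·0.000 - (-2)·-0.222 - (-1)·-0.545) / (-8) = 1.249
  x_4 = (-6 - (-4)·0.000 - (4)·-0.222 - (-2)·1.125) / (11) = -0.260
Residual b − A·x = (-0.193, -0.634, -0.784, 2.198)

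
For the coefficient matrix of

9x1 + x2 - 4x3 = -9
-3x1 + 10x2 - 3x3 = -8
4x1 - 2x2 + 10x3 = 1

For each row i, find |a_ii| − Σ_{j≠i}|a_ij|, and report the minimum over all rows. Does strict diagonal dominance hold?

4

row 1: |9| − (1+4) = 4
row 2: |10| − (3+3) = 4
row 3: |10| − (4+2) = 4
minimum over rows = 4 → strictly diagonally dominant (convergence guaranteed)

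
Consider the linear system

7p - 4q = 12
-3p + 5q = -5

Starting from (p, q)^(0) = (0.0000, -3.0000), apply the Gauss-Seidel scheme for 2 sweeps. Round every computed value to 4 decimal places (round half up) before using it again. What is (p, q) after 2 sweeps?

Iteration 1:
  p = (12 - (-4)·-3.0000) / (7) = 0.0000
  q = (-5 - (-3)·0.0000) / (5) = -1.0000
Iteration 2:
  p = (12 - (-4)·-1.0000) / (7) = 1.1429
  q = (-5 - (-3)·1.1429) / (5) = -0.3143

(1.1429, -0.3143)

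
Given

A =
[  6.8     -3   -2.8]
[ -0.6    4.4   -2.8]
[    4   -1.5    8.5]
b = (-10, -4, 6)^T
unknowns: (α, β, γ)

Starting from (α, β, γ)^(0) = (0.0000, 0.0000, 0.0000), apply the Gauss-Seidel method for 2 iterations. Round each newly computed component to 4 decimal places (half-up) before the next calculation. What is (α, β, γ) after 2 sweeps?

Iteration 1:
  α = (-10 - (-3)·0.0000 - (-2.8)·0.0000) / (6.8) = -1.4706
  β = (-4 - (-0.6)·-1.4706 - (-2.8)·0.0000) / (4.4) = -1.1096
  γ = (6 - (4)·-1.4706 - (-1.5)·-1.1096) / (8.5) = 1.2021
Iteration 2:
  α = (-10 - (-3)·-1.1096 - (-2.8)·1.2021) / (6.8) = -1.4651
  β = (-4 - (-0.6)·-1.4651 - (-2.8)·1.2021) / (4.4) = -0.3439
  γ = (6 - (4)·-1.4651 - (-1.5)·-0.3439) / (8.5) = 1.3347

(-1.4651, -0.3439, 1.3347)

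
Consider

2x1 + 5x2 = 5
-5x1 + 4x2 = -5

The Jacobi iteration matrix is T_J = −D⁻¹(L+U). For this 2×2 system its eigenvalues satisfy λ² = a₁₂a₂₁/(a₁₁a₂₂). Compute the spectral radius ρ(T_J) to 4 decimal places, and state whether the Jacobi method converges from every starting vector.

a₁₂a₂₁/(a₁₁a₂₂) = (5)·(-5) / ((2)·(4)) = -3.125000
ρ = √|-3.125000| = √3.125000 = 1.7678
ρ > 1, so Jacobi diverges

1.7678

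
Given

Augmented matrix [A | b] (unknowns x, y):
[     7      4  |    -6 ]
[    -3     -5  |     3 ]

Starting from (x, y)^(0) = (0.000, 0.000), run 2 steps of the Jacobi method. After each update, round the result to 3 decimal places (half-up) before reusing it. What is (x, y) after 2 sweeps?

(-0.514, -0.086)

Iteration 1:
  x = (-6 - (4)·0.000) / (7) = -0.857
  y = (3 - (-3)·0.000) / (-5) = -0.600
Iteration 2:
  x = (-6 - (4)·-0.600) / (7) = -0.514
  y = (3 - (-3)·-0.857) / (-5) = -0.086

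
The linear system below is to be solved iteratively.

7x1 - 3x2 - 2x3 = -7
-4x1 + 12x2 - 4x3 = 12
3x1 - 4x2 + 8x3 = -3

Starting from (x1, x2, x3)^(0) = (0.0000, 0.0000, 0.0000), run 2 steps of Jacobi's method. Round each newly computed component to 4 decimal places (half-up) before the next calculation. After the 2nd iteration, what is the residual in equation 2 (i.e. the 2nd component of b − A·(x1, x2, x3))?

Iteration 1:
  x1 = (-7 - (-3)·0.0000 - (-2)·0.0000) / (7) = -1.0000
  x2 = (12 - (-4)·0.0000 - (-4)·0.0000) / (12) = 1.0000
  x3 = (-3 - (3)·0.0000 - (-4)·0.0000) / (8) = -0.3750
Iteration 2:
  x1 = (-7 - (-3)·1.0000 - (-2)·-0.3750) / (7) = -0.6786
  x2 = (12 - (-4)·-1.0000 - (-4)·-0.3750) / (12) = 0.5417
  x3 = (-3 - (3)·-1.0000 - (-4)·1.0000) / (8) = 0.5000
Residual b − A·x = (0.3753, 4.7852, -2.7974)

4.7852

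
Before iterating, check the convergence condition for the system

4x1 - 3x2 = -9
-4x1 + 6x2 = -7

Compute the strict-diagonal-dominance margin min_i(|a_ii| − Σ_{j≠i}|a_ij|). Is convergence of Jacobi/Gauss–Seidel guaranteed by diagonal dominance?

row 1: |4| − (3) = 1
row 2: |6| − (4) = 2
minimum over rows = 1 → strictly diagonally dominant (convergence guaranteed)

1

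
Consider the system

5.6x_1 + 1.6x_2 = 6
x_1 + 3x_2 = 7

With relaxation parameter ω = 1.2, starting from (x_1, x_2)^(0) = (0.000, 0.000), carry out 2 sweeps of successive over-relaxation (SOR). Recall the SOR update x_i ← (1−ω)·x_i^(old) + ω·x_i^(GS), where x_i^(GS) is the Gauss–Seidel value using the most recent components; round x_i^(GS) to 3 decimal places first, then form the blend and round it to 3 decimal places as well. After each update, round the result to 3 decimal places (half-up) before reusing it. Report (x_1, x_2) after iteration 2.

Iteration 1:
  x_1: GS value = (6 - (1.6)·0.000) / (5.6) = 1.071;  x_1 ← (1−ω)·0.000 + ω·1.071 = 1.285
  x_2: GS value = (7 - (1)·1.285) / (3) = 1.905;  x_2 ← (1−ω)·0.000 + ω·1.905 = 2.286
Iteration 2:
  x_1: GS value = (6 - (1.6)·2.286) / (5.6) = 0.418;  x_1 ← (1−ω)·1.285 + ω·0.418 = 0.245
  x_2: GS value = (7 - (1)·0.245) / (3) = 2.252;  x_2 ← (1−ω)·2.286 + ω·2.252 = 2.245

(0.245, 2.245)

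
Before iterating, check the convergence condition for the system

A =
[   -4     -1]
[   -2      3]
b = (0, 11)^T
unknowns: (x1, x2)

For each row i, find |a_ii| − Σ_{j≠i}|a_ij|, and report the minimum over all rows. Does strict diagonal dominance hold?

row 1: |-4| − (1) = 3
row 2: |3| − (2) = 1
minimum over rows = 1 → strictly diagonally dominant (convergence guaranteed)

1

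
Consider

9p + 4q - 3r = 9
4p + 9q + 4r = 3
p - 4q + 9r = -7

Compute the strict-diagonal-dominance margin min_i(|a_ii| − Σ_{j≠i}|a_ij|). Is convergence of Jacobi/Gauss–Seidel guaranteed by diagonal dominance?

1

row 1: |9| − (4+3) = 2
row 2: |9| − (4+4) = 1
row 3: |9| − (1+4) = 4
minimum over rows = 1 → strictly diagonally dominant (convergence guaranteed)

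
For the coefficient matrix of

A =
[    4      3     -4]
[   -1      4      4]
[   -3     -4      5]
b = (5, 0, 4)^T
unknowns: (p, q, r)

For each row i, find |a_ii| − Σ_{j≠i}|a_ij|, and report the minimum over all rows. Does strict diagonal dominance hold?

-3

row 1: |4| − (3+4) = -3
row 2: |4| − (1+4) = -1
row 3: |5| − (3+4) = -2
minimum over rows = -3 → not strictly diagonally dominant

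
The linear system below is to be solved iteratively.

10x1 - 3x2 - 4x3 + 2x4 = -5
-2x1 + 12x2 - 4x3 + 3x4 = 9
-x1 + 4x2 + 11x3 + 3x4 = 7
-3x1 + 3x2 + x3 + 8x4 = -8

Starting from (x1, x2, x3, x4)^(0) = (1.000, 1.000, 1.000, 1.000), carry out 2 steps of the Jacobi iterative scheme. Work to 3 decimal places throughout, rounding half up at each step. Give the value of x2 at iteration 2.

1.062

Iteration 1:
  x1 = (-5 - (-3)·1.000 - (-4)·1.000 - (2)·1.000) / (10) = 0.000
  x2 = (9 - (-2)·1.000 - (-4)·1.000 - (3)·1.000) / (12) = 1.000
  x3 = (7 - (-1)·1.000 - (4)·1.000 - (3)·1.000) / (11) = 0.091
  x4 = (-8 - (-3)·1.000 - (3)·1.000 - (1)·1.000) / (8) = -1.125
Iteration 2:
  x1 = (-5 - (-3)·1.000 - (-4)·0.091 - (2)·-1.125) / (10) = 0.061
  x2 = (9 - (-2)·0.000 - (-4)·0.091 - (3)·-1.125) / (12) = 1.062
  x3 = (7 - (-1)·0.000 - (4)·1.000 - (3)·-1.125) / (11) = 0.580
  x4 = (-8 - (-3)·0.000 - (3)·1.000 - (1)·0.091) / (8) = -1.386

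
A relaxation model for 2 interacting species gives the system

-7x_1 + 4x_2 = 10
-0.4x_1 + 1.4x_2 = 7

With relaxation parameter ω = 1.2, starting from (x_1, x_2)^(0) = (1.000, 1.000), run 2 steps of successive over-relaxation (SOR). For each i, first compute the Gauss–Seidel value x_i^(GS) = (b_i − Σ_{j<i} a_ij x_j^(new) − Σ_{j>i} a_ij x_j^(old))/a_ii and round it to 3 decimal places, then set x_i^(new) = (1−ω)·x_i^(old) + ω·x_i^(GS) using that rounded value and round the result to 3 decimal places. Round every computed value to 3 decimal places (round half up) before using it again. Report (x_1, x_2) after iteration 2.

(2.220, 5.685)

Iteration 1:
  x_1: GS value = (10 - (4)·1.000) / (-7) = -0.857;  x_1 ← (1−ω)·1.000 + ω·-0.857 = -1.228
  x_2: GS value = (7 - (-0.4)·-1.228) / (1.4) = 4.649;  x_2 ← (1−ω)·1.000 + ω·4.649 = 5.379
Iteration 2:
  x_1: GS value = (10 - (4)·5.379) / (-7) = 1.645;  x_1 ← (1−ω)·-1.228 + ω·1.645 = 2.220
  x_2: GS value = (7 - (-0.4)·2.220) / (1.4) = 5.634;  x_2 ← (1−ω)·5.379 + ω·5.634 = 5.685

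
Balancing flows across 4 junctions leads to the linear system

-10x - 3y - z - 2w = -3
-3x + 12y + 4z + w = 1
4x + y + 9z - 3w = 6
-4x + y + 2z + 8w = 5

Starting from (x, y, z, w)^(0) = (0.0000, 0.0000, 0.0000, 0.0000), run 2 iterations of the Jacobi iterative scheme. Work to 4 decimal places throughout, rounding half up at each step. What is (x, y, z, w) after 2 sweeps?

Iteration 1:
  x = (-3 - (-3)·0.0000 - (-1)·0.0000 - (-2)·0.0000) / (-10) = 0.3000
  y = (1 - (-3)·0.0000 - (4)·0.0000 - (1)·0.0000) / (12) = 0.0833
  z = (6 - (4)·0.0000 - (1)·0.0000 - (-3)·0.0000) / (9) = 0.6667
  w = (5 - (-4)·0.0000 - (1)·0.0000 - (2)·0.0000) / (8) = 0.6250
Iteration 2:
  x = (-3 - (-3)·0.0833 - (-1)·0.6667 - (-2)·0.6250) / (-10) = 0.0833
  y = (1 - (-3)·0.3000 - (4)·0.6667 - (1)·0.6250) / (12) = -0.1160
  z = (6 - (4)·0.3000 - (1)·0.0833 - (-3)·0.6250) / (9) = 0.7324
  w = (5 - (-4)·0.3000 - (1)·0.0833 - (2)·0.6667) / (8) = 0.5979

(0.0833, -0.1160, 0.7324, 0.5979)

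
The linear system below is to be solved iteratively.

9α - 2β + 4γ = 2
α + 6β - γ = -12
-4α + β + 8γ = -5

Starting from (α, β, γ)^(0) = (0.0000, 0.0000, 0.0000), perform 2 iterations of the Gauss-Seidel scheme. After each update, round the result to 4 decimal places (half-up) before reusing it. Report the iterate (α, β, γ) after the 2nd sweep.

(-0.1152, -2.0240, -0.4296)

Iteration 1:
  α = (2 - (-2)·0.0000 - (4)·0.0000) / (9) = 0.2222
  β = (-12 - (1)·0.2222 - (-1)·0.0000) / (6) = -2.0370
  γ = (-5 - (-4)·0.2222 - (1)·-2.0370) / (8) = -0.2593
Iteration 2:
  α = (2 - (-2)·-2.0370 - (4)·-0.2593) / (9) = -0.1152
  β = (-12 - (1)·-0.1152 - (-1)·-0.2593) / (6) = -2.0240
  γ = (-5 - (-4)·-0.1152 - (1)·-2.0240) / (8) = -0.4296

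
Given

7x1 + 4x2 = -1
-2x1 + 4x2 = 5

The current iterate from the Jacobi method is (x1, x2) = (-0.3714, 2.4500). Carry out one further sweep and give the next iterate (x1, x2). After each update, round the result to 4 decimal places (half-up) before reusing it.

One sweep:
  x1 = (-1 - (4)·2.4500) / (7) = -1.5429
  x2 = (5 - (-2)·-0.3714) / (4) = 1.0643

(-1.5429, 1.0643)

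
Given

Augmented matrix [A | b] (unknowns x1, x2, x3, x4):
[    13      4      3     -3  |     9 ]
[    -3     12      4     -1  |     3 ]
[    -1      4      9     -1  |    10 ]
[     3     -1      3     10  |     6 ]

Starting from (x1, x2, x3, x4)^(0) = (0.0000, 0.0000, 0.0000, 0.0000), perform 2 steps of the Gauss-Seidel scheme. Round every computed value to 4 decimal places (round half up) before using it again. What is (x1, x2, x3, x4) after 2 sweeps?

(0.3624, 0.0185, 1.1581, 0.1457)

Iteration 1:
  x1 = (9 - (4)·0.0000 - (3)·0.0000 - (-3)·0.0000) / (13) = 0.6923
  x2 = (3 - (-3)·0.6923 - (4)·0.0000 - (-1)·0.0000) / (12) = 0.4231
  x3 = (10 - (-1)·0.6923 - (4)·0.4231 - (-1)·0.0000) / (9) = 1.0000
  x4 = (6 - (3)·0.6923 - (-1)·0.4231 - (3)·1.0000) / (10) = 0.1346
Iteration 2:
  x1 = (9 - (4)·0.4231 - (3)·1.0000 - (-3)·0.1346) / (13) = 0.3624
  x2 = (3 - (-3)·0.3624 - (4)·1.0000 - (-1)·0.1346) / (12) = 0.0185
  x3 = (10 - (-1)·0.3624 - (4)·0.0185 - (-1)·0.1346) / (9) = 1.1581
  x4 = (6 - (3)·0.3624 - (-1)·0.0185 - (3)·1.1581) / (10) = 0.1457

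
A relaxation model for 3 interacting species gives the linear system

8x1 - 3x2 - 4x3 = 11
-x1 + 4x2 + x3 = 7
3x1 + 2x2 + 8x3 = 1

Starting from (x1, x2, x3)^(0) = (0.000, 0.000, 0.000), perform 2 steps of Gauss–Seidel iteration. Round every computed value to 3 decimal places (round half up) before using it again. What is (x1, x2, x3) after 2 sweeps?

(1.703, 2.404, -1.115)

Iteration 1:
  x1 = (11 - (-3)·0.000 - (-4)·0.000) / (8) = 1.375
  x2 = (7 - (-1)·1.375 - (1)·0.000) / (4) = 2.094
  x3 = (1 - (3)·1.375 - (2)·2.094) / (8) = -0.914
Iteration 2:
  x1 = (11 - (-3)·2.094 - (-4)·-0.914) / (8) = 1.703
  x2 = (7 - (-1)·1.703 - (1)·-0.914) / (4) = 2.404
  x3 = (1 - (3)·1.703 - (2)·2.404) / (8) = -1.115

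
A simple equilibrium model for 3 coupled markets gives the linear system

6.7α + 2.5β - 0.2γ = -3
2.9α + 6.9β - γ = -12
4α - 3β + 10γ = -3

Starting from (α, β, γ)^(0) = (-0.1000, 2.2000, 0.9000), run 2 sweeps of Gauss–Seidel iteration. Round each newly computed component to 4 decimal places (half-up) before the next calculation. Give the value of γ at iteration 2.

Iteration 1:
  α = (-3 - (2.5)·2.2000 - (-0.2)·0.9000) / (6.7) = -1.2418
  β = (-12 - (2.9)·-1.2418 - (-1)·0.9000) / (6.9) = -1.0868
  γ = (-3 - (4)·-1.2418 - (-3)·-1.0868) / (10) = -0.1293
Iteration 2:
  α = (-3 - (2.5)·-1.0868 - (-0.2)·-0.1293) / (6.7) = -0.0461
  β = (-12 - (2.9)·-0.0461 - (-1)·-0.1293) / (6.9) = -1.7385
  γ = (-3 - (4)·-0.0461 - (-3)·-1.7385) / (10) = -0.8031

-0.8031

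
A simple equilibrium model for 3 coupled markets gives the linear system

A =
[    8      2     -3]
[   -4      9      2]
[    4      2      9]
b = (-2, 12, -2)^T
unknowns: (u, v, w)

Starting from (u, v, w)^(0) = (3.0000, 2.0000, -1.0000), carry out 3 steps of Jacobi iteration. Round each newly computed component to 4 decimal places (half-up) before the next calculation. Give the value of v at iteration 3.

0.6488

Iteration 1:
  u = (-2 - (2)·2.0000 - (-3)·-1.0000) / (8) = -1.1250
  v = (12 - (-4)·3.0000 - (2)·-1.0000) / (9) = 2.8889
  w = (-2 - (4)·3.0000 - (2)·2.0000) / (9) = -2.0000
Iteration 2:
  u = (-2 - (2)·2.8889 - (-3)·-2.0000) / (8) = -1.7222
  v = (12 - (-4)·-1.1250 - (2)·-2.0000) / (9) = 1.2778
  w = (-2 - (4)·-1.1250 - (2)·2.8889) / (9) = -0.3642
Iteration 3:
  u = (-2 - (2)·1.2778 - (-3)·-0.3642) / (8) = -0.7060
  v = (12 - (-4)·-1.7222 - (2)·-0.3642) / (9) = 0.6488
  w = (-2 - (4)·-1.7222 - (2)·1.2778) / (9) = 0.2592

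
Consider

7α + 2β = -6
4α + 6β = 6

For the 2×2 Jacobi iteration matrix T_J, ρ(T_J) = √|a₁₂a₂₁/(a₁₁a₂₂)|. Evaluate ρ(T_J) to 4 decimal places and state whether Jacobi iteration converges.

a₁₂a₂₁/(a₁₁a₂₂) = (2)·(4) / ((7)·(6)) = 0.190476
ρ = √|0.190476| = √0.190476 = 0.4364
ρ < 1, so Jacobi converges

0.4364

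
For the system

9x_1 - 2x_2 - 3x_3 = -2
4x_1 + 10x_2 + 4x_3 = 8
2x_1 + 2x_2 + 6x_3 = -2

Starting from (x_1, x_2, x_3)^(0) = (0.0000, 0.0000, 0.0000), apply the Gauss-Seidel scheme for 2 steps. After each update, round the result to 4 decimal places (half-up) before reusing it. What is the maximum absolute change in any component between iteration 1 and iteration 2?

Iteration 1:
  x_1 = (-2 - (-2)·0.0000 - (-3)·0.0000) / (9) = -0.2222
  x_2 = (8 - (4)·-0.2222 - (4)·0.0000) / (10) = 0.8889
  x_3 = (-2 - (2)·-0.2222 - (2)·0.8889) / (6) = -0.5556
Iteration 2:
  x_1 = (-2 - (-2)·0.8889 - (-3)·-0.5556) / (9) = -0.2099
  x_2 = (8 - (4)·-0.2099 - (4)·-0.5556) / (10) = 1.1062
  x_3 = (-2 - (2)·-0.2099 - (2)·1.1062) / (6) = -0.6321
Change: (0.0123, 0.2173, -0.0765) → max |·| = 0.2173

0.2173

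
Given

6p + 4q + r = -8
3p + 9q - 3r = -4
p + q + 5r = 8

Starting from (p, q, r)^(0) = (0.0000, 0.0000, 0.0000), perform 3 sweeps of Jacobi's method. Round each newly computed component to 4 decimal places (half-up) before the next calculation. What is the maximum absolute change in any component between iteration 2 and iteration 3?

0.7111

Iteration 1:
  p = (-8 - (4)·0.0000 - (1)·0.0000) / (6) = -1.3333
  q = (-4 - (3)·0.0000 - (-3)·0.0000) / (9) = -0.4444
  r = (8 - (1)·0.0000 - (1)·0.0000) / (5) = 1.6000
Iteration 2:
  p = (-8 - (4)·-0.4444 - (1)·1.6000) / (6) = -1.3037
  q = (-4 - (3)·-1.3333 - (-3)·1.6000) / (9) = 0.5333
  r = (8 - (1)·-1.3333 - (1)·-0.4444) / (5) = 1.9555
Iteration 3:
  p = (-8 - (4)·0.5333 - (1)·1.9555) / (6) = -2.0148
  q = (-4 - (3)·-1.3037 - (-3)·1.9555) / (9) = 0.6420
  r = (8 - (1)·-1.3037 - (1)·0.5333) / (5) = 1.7541
Change: (-0.7111, 0.1087, -0.2014) → max |·| = 0.7111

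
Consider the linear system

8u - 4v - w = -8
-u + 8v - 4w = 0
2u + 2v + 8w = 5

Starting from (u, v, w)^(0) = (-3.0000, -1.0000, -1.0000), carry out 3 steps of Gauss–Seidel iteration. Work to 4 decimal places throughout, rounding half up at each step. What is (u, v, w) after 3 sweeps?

(-0.6718, 0.3219, 0.7125)

Iteration 1:
  u = (-8 - (-4)·-1.0000 - (-1)·-1.0000) / (8) = -1.6250
  v = (0 - (-1)·-1.6250 - (-4)·-1.0000) / (8) = -0.7031
  w = (5 - (2)·-1.6250 - (2)·-0.7031) / (8) = 1.2070
Iteration 2:
  u = (-8 - (-4)·-0.7031 - (-1)·1.2070) / (8) = -1.2007
  v = (0 - (-1)·-1.2007 - (-4)·1.2070) / (8) = 0.4534
  w = (5 - (2)·-1.2007 - (2)·0.4534) / (8) = 0.8118
Iteration 3:
  u = (-8 - (-4)·0.4534 - (-1)·0.8118) / (8) = -0.6718
  v = (0 - (-1)·-0.6718 - (-4)·0.8118) / (8) = 0.3219
  w = (5 - (2)·-0.6718 - (2)·0.3219) / (8) = 0.7125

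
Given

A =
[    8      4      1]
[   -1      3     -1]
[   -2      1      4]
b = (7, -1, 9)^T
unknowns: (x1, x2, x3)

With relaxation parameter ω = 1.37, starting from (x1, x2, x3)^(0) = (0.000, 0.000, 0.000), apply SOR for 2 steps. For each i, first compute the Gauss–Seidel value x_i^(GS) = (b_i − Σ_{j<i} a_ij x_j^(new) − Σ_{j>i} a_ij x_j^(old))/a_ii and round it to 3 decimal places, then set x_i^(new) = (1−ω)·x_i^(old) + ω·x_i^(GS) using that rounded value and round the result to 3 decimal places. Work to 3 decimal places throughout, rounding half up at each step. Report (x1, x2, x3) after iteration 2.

(0.030, 1.293, 1.228)

Iteration 1:
  x1: GS value = (7 - (4)·0.000 - (1)·0.000) / (8) = 0.875;  x1 ← (1−ω)·0.000 + ω·0.875 = 1.199
  x2: GS value = (-1 - (-1)·1.199 - (-1)·0.000) / (3) = 0.066;  x2 ← (1−ω)·0.000 + ω·0.066 = 0.090
  x3: GS value = (9 - (-2)·1.199 - (1)·0.090) / (4) = 2.827;  x3 ← (1−ω)·0.000 + ω·2.827 = 3.873
Iteration 2:
  x1: GS value = (7 - (4)·0.090 - (1)·3.873) / (8) = 0.346;  x1 ← (1−ω)·1.199 + ω·0.346 = 0.030
  x2: GS value = (-1 - (-1)·0.030 - (-1)·3.873) / (3) = 0.968;  x2 ← (1−ω)·0.090 + ω·0.968 = 1.293
  x3: GS value = (9 - (-2)·0.030 - (1)·1.293) / (4) = 1.942;  x3 ← (1−ω)·3.873 + ω·1.942 = 1.228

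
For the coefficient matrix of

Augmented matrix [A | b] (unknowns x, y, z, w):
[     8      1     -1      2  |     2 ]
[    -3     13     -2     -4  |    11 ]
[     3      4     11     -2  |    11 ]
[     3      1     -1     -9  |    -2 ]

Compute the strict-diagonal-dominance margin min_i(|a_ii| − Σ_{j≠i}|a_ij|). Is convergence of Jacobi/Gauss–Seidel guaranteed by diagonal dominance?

2

row 1: |8| − (1+1+2) = 4
row 2: |13| − (3+2+4) = 4
row 3: |11| − (3+4+2) = 2
row 4: |-9| − (3+1+1) = 4
minimum over rows = 2 → strictly diagonally dominant (convergence guaranteed)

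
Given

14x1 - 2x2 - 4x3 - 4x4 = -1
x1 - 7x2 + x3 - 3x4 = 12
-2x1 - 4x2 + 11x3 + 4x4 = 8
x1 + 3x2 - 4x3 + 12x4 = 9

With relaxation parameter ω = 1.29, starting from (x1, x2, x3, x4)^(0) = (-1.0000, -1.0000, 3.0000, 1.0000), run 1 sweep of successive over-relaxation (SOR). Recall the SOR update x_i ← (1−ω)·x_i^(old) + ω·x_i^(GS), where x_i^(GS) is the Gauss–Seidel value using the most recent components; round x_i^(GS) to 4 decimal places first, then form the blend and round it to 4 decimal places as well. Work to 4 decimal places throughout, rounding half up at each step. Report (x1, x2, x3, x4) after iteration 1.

Iteration 1:
  x1: GS value = (-1 - (-2)·-1.0000 - (-4)·3.0000 - (-4)·1.0000) / (14) = 0.9286;  x1 ← (1−ω)·-1.0000 + ω·0.9286 = 1.4879
  x2: GS value = (12 - (1)·1.4879 - (1)·3.0000 - (-3)·1.0000) / (-7) = -1.5017;  x2 ← (1−ω)·-1.0000 + ω·-1.5017 = -1.6472
  x3: GS value = (8 - (-2)·1.4879 - (-4)·-1.6472 - (4)·1.0000) / (11) = 0.0352;  x3 ← (1−ω)·3.0000 + ω·0.0352 = -0.8246
  x4: GS value = (9 - (1)·1.4879 - (3)·-1.6472 - (-4)·-0.8246) / (12) = 0.7629;  x4 ← (1−ω)·1.0000 + ω·0.7629 = 0.6941

(1.4879, -1.6472, -0.8246, 0.6941)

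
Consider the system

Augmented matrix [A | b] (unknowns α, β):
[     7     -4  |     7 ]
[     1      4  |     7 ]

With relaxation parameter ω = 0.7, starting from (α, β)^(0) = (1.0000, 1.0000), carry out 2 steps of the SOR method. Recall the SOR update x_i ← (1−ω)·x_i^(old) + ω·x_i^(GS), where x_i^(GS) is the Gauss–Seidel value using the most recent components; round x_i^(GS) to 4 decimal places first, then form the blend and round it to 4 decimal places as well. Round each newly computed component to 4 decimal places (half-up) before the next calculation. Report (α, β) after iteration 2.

Iteration 1:
  α: GS value = (7 - (-4)·1.0000) / (7) = 1.5714;  α ← (1−ω)·1.0000 + ω·1.5714 = 1.4000
  β: GS value = (7 - (1)·1.4000) / (4) = 1.4000;  β ← (1−ω)·1.0000 + ω·1.4000 = 1.2800
Iteration 2:
  α: GS value = (7 - (-4)·1.2800) / (7) = 1.7314;  α ← (1−ω)·1.4000 + ω·1.7314 = 1.6320
  β: GS value = (7 - (1)·1.6320) / (4) = 1.3420;  β ← (1−ω)·1.2800 + ω·1.3420 = 1.3234

(1.6320, 1.3234)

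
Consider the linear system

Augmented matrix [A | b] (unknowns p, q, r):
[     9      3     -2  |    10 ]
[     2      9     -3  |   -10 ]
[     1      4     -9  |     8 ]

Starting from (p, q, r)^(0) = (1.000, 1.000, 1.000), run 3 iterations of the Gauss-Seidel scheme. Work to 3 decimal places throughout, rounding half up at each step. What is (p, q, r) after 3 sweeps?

Iteration 1:
  p = (10 - (3)·1.000 - (-2)·1.000) / (9) = 1.000
  q = (-10 - (2)·1.000 - (-3)·1.000) / (9) = -1.000
  r = (8 - (1)·1.000 - (4)·-1.000) / (-9) = -1.222
Iteration 2:
  p = (10 - (3)·-1.000 - (-2)·-1.222) / (9) = 1.173
  q = (-10 - (2)·1.173 - (-3)·-1.222) / (9) = -1.779
  r = (8 - (1)·1.173 - (4)·-1.779) / (-9) = -1.549
Iteration 3:
  p = (10 - (3)·-1.779 - (-2)·-1.549) / (9) = 1.360
  q = (-10 - (2)·1.360 - (-3)·-1.549) / (9) = -1.930
  r = (8 - (1)·1.360 - (4)·-1.930) / (-9) = -1.596

(1.360, -1.930, -1.596)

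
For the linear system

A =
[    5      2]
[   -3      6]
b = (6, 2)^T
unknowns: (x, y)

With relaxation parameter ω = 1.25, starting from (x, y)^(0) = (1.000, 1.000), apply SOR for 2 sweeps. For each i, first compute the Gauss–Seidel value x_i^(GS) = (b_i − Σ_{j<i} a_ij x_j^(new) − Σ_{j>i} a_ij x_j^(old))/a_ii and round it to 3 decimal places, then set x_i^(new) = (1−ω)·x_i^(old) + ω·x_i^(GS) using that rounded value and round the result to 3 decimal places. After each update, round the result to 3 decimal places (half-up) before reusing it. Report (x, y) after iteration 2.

Iteration 1:
  x: GS value = (6 - (2)·1.000) / (5) = 0.800;  x ← (1−ω)·1.000 + ω·0.800 = 0.750
  y: GS value = (2 - (-3)·0.750) / (6) = 0.708;  y ← (1−ω)·1.000 + ω·0.708 = 0.635
Iteration 2:
  x: GS value = (6 - (2)·0.635) / (5) = 0.946;  x ← (1−ω)·0.750 + ω·0.946 = 0.995
  y: GS value = (2 - (-3)·0.995) / (6) = 0.831;  y ← (1−ω)·0.635 + ω·0.831 = 0.880

(0.995, 0.880)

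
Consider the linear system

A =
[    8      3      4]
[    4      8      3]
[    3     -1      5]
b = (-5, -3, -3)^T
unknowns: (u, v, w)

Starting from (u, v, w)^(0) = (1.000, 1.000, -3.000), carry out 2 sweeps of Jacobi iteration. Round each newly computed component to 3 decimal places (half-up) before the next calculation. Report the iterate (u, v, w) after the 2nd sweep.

(-0.219, -0.250, -0.850)

Iteration 1:
  u = (-5 - (3)·1.000 - (4)·-3.000) / (8) = 0.500
  v = (-3 - (4)·1.000 - (3)·-3.000) / (8) = 0.250
  w = (-3 - (3)·1.000 - (-1)·1.000) / (5) = -1.000
Iteration 2:
  u = (-5 - (3)·0.250 - (4)·-1.000) / (8) = -0.219
  v = (-3 - (4)·0.500 - (3)·-1.000) / (8) = -0.250
  w = (-3 - (3)·0.500 - (-1)·0.250) / (5) = -0.850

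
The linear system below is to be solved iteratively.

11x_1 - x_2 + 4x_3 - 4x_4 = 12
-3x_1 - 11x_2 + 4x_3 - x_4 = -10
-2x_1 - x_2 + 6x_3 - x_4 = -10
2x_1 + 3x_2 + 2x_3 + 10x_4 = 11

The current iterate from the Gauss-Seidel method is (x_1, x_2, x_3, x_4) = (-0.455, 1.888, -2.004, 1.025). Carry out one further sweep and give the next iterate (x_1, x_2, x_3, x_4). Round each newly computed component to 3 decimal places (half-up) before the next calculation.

One sweep:
  x_1 = (12 - (-1)·1.888 - (4)·-2.004 - (-4)·1.025) / (11) = 2.364
  x_2 = (-10 - (-3)·2.364 - (4)·-2.004 - (-1)·1.025) / (-11) = -0.558
  x_3 = (-10 - (-2)·2.364 - (-1)·-0.558 - (-1)·1.025) / (6) = -0.801
  x_4 = (11 - (2)·2.364 - (3)·-0.558 - (2)·-0.801) / (10) = 0.955

(2.364, -0.558, -0.801, 0.955)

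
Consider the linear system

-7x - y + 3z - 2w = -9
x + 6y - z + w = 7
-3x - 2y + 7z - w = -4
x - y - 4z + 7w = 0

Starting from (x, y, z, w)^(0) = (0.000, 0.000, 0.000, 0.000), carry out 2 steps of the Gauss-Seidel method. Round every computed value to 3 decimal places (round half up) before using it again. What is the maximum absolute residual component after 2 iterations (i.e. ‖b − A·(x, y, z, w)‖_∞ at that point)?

Iteration 1:
  x = (-9 - (-1)·0.000 - (3)·0.000 - (-2)·0.000) / (-7) = 1.286
  y = (7 - (1)·1.286 - (-1)·0.000 - (1)·0.000) / (6) = 0.952
  z = (-4 - (-3)·1.286 - (-2)·0.952 - (-1)·0.000) / (7) = 0.252
  w = (0 - (1)·1.286 - (-1)·0.952 - (-4)·0.252) / (7) = 0.096
Iteration 2:
  x = (-9 - (-1)·0.952 - (3)·0.252 - (-2)·0.096) / (-7) = 1.230
  y = (7 - (1)·1.230 - (-1)·0.252 - (1)·0.096) / (6) = 0.988
  z = (-4 - (-3)·1.230 - (-2)·0.988 - (-1)·0.096) / (7) = 0.252
  w = (0 - (1)·1.230 - (-1)·0.988 - (-4)·0.252) / (7) = 0.109
Residual b − A·x = (0.060, -0.015, 0.011, 0.003); ∞-norm = 0.060

0.060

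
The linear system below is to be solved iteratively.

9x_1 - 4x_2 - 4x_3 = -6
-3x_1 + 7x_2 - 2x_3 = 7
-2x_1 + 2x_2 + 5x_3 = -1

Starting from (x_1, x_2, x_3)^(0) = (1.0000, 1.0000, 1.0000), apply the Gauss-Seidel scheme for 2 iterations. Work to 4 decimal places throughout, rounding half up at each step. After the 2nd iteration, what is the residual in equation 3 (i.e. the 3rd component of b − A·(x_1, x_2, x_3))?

0.0001

Iteration 1:
  x_1 = (-6 - (-4)·1.0000 - (-4)·1.0000) / (9) = 0.2222
  x_2 = (7 - (-3)·0.2222 - (-2)·1.0000) / (7) = 1.3809
  x_3 = (-1 - (-2)·0.2222 - (2)·1.3809) / (5) = -0.6635
Iteration 2:
  x_1 = (-6 - (-4)·1.3809 - (-4)·-0.6635) / (9) = -0.3478
  x_2 = (7 - (-3)·-0.3478 - (-2)·-0.6635) / (7) = 0.6614
  x_3 = (-1 - (-2)·-0.3478 - (2)·0.6614) / (5) = -0.6037
Residual b − A·x = (-2.6390, 0.1194, 0.0001)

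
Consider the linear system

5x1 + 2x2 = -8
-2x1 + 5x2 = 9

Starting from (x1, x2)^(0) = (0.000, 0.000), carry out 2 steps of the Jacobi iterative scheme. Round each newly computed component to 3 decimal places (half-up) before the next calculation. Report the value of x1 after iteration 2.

-2.320

Iteration 1:
  x1 = (-8 - (2)·0.000) / (5) = -1.600
  x2 = (9 - (-2)·0.000) / (5) = 1.800
Iteration 2:
  x1 = (-8 - (2)·1.800) / (5) = -2.320
  x2 = (9 - (-2)·-1.600) / (5) = 1.160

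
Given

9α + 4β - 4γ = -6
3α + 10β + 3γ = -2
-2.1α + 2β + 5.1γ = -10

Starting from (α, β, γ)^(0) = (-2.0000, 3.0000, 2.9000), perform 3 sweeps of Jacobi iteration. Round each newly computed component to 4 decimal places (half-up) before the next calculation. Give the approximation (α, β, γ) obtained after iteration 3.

(-2.1204, 1.0862, -3.3453)

Iteration 1:
  α = (-6 - (4)·3.0000 - (-4)·2.9000) / (9) = -0.7111
  β = (-2 - (3)·-2.0000 - (3)·2.9000) / (10) = -0.4700
  γ = (-10 - (-2.1)·-2.0000 - (2)·3.0000) / (5.1) = -3.9608
Iteration 2:
  α = (-6 - (4)·-0.4700 - (-4)·-3.9608) / (9) = -2.2181
  β = (-2 - (3)·-0.7111 - (3)·-3.9608) / (10) = 1.2016
  γ = (-10 - (-2.1)·-0.7111 - (2)·-0.4700) / (5.1) = -2.0693
Iteration 3:
  α = (-6 - (4)·1.2016 - (-4)·-2.0693) / (9) = -2.1204
  β = (-2 - (3)·-2.2181 - (3)·-2.0693) / (10) = 1.0862
  γ = (-10 - (-2.1)·-2.2181 - (2)·1.2016) / (5.1) = -3.3453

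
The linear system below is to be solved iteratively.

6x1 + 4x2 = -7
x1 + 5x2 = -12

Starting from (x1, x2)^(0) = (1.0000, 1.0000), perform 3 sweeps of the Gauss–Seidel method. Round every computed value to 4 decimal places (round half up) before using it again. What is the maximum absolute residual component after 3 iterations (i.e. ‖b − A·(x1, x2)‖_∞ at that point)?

0.2158

Iteration 1:
  x1 = (-7 - (4)·1.0000) / (6) = -1.8333
  x2 = (-12 - (1)·-1.8333) / (5) = -2.0333
Iteration 2:
  x1 = (-7 - (4)·-2.0333) / (6) = 0.1889
  x2 = (-12 - (1)·0.1889) / (5) = -2.4378
Iteration 3:
  x1 = (-7 - (4)·-2.4378) / (6) = 0.4585
  x2 = (-12 - (1)·0.4585) / (5) = -2.4917
Residual b − A·x = (0.2158, 0.0000); ∞-norm = 0.2158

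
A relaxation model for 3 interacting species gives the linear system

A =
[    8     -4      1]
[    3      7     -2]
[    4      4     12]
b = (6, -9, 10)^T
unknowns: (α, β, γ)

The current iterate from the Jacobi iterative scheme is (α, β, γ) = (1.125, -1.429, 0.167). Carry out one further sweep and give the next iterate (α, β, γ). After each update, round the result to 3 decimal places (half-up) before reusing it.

(0.015, -1.720, 0.935)

One sweep:
  α = (6 - (-4)·-1.429 - (1)·0.167) / (8) = 0.015
  β = (-9 - (3)·1.125 - (-2)·0.167) / (7) = -1.720
  γ = (10 - (4)·1.125 - (4)·-1.429) / (12) = 0.935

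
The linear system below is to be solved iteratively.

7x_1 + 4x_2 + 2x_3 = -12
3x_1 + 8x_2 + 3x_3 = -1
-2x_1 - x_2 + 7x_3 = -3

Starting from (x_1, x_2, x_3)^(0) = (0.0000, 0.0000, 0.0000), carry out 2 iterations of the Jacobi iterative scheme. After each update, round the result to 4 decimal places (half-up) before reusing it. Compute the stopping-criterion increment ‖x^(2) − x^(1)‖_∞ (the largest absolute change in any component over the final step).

Iteration 1:
  x_1 = (-12 - (4)·0.0000 - (2)·0.0000) / (7) = -1.7143
  x_2 = (-1 - (3)·0.0000 - (3)·0.0000) / (8) = -0.1250
  x_3 = (-3 - (-2)·0.0000 - (-1)·0.0000) / (7) = -0.4286
Iteration 2:
  x_1 = (-12 - (4)·-0.1250 - (2)·-0.4286) / (7) = -1.5204
  x_2 = (-1 - (3)·-1.7143 - (3)·-0.4286) / (8) = 0.6786
  x_3 = (-3 - (-2)·-1.7143 - (-1)·-0.1250) / (7) = -0.9362
Change: (0.1939, 0.8036, -0.5076) → max |·| = 0.8036

0.8036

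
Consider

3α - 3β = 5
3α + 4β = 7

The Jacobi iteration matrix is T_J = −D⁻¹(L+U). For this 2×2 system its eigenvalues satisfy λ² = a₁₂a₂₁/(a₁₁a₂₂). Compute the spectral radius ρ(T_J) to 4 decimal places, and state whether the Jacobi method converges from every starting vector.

0.8660

a₁₂a₂₁/(a₁₁a₂₂) = (-3)·(3) / ((3)·(4)) = -0.750000
ρ = √|-0.750000| = √0.750000 = 0.8660
ρ < 1, so Jacobi converges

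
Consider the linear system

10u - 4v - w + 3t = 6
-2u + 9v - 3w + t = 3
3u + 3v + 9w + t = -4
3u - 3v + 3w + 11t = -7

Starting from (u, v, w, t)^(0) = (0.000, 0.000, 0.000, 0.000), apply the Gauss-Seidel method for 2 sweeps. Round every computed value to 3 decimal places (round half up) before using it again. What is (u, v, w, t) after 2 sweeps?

(0.843, 0.304, -0.776, -0.572)

Iteration 1:
  u = (6 - (-4)·0.000 - (-1)·0.000 - (3)·0.000) / (10) = 0.600
  v = (3 - (-2)·0.600 - (-3)·0.000 - (1)·0.000) / (9) = 0.467
  w = (-4 - (3)·0.600 - (3)·0.467 - (1)·0.000) / (9) = -0.800
  t = (-7 - (3)·0.600 - (-3)·0.467 - (3)·-0.800) / (11) = -0.454
Iteration 2:
  u = (6 - (-4)·0.467 - (-1)·-0.800 - (3)·-0.454) / (10) = 0.843
  v = (3 - (-2)·0.843 - (-3)·-0.800 - (1)·-0.454) / (9) = 0.304
  w = (-4 - (3)·0.843 - (3)·0.304 - (1)·-0.454) / (9) = -0.776
  t = (-7 - (3)·0.843 - (-3)·0.304 - (3)·-0.776) / (11) = -0.572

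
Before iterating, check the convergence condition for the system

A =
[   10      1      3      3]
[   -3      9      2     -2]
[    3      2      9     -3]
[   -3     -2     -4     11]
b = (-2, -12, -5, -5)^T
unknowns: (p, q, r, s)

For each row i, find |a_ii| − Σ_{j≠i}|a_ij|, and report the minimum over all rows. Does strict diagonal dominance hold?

row 1: |10| − (1+3+3) = 3
row 2: |9| − (3+2+2) = 2
row 3: |9| − (3+2+3) = 1
row 4: |11| − (3+2+4) = 2
minimum over rows = 1 → strictly diagonally dominant (convergence guaranteed)

1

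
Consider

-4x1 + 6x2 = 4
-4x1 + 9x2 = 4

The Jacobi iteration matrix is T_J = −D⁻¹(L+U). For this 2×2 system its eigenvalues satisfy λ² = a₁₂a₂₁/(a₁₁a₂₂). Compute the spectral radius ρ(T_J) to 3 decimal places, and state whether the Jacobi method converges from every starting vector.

0.816

a₁₂a₂₁/(a₁₁a₂₂) = (6)·(-4) / ((-4)·(9)) = 0.666667
ρ = √|0.666667| = √0.666667 = 0.816
ρ < 1, so Jacobi converges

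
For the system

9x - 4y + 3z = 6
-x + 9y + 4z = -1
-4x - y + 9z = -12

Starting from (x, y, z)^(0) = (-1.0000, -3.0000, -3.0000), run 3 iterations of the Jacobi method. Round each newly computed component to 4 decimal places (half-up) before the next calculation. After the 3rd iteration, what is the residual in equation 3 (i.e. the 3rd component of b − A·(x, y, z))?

-2.1341

Iteration 1:
  x = (6 - (-4)·-3.0000 - (3)·-3.0000) / (9) = 0.3333
  y = (-1 - (-1)·-1.0000 - (4)·-3.0000) / (9) = 1.1111
  z = (-12 - (-4)·-1.0000 - (-1)·-3.0000) / (9) = -2.1111
Iteration 2:
  x = (6 - (-4)·1.1111 - (3)·-2.1111) / (9) = 1.8642
  y = (-1 - (-1)·0.3333 - (4)·-2.1111) / (9) = 0.8642
  z = (-12 - (-4)·0.3333 - (-1)·1.1111) / (9) = -1.0617
Iteration 3:
  x = (6 - (-4)·0.8642 - (3)·-1.0617) / (9) = 1.4047
  y = (-1 - (-1)·1.8642 - (4)·-1.0617) / (9) = 0.5679
  z = (-12 - (-4)·1.8642 - (-1)·0.8642) / (9) = -0.4088
Residual b − A·x = (-3.1443, -3.0712, -2.1341)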